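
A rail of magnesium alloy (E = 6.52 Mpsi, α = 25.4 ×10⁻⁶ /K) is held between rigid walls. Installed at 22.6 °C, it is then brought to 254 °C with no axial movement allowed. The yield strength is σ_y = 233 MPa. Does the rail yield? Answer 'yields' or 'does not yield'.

yields

E = 6.52 Mpsi = 44.95 GPa.
ΔT = 231.4 K. Constrained thermal stress σ = E·α·ΔT = 44.95×10³ MPa × 25.4×10⁻⁶ × 231.4 = 264 MPa (compressive).
Compare to σ_y = 233 MPa: σ ≥ σ_y, so it yields.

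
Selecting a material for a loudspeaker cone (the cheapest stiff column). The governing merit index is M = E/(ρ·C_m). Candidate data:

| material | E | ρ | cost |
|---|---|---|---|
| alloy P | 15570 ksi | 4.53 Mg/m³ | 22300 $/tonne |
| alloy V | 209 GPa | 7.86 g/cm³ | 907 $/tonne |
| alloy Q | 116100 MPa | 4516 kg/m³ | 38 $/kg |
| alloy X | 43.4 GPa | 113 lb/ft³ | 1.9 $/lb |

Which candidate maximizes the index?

alloy V

Normalizing units and computing the index:
  alloy P: E = 107.4 GPa, ρ = 4530 kg/m³, cost = 22.30 $/kg
  alloy V: E = 209.0 GPa, ρ = 7860 kg/m³, cost = 0.9070 $/kg
  alloy Q: E = 116.1 GPa, ρ = 4516 kg/m³, cost = 38.00 $/kg
  alloy X: E = 43.40 GPa, ρ = 1810 kg/m³, cost = 4.189 $/kg
  alloy V: M = 29.3 MN·m per $
  alloy X: M = 5.72 MN·m per $
  alloy P: M = 1.06 MN·m per $
  alloy Q: M = 0.677 MN·m per $
Alloy V ranks first.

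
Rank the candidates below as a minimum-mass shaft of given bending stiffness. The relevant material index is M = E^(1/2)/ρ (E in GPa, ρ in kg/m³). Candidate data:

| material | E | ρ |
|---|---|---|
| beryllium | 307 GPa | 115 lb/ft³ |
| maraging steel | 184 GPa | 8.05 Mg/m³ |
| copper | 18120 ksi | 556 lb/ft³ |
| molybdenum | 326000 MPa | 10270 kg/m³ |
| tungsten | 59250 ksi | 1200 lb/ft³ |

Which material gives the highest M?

Convert each candidate to consistent units, then evaluate M:
  beryllium: E = 307.0 GPa, ρ = 1842 kg/m³
  maraging steel: E = 184.0 GPa, ρ = 8050 kg/m³
  copper: E = 124.9 GPa, ρ = 8906 kg/m³
  molybdenum: E = 326.0 GPa, ρ = 10270 kg/m³
  tungsten: E = 408.5 GPa, ρ = 19220 kg/m³
  beryllium: M = 9.51×10⁻³
  molybdenum: M = 1.76×10⁻³
  maraging steel: M = 1.69×10⁻³
  copper: M = 1.25×10⁻³
  tungsten: M = 1.05×10⁻³
Beryllium ranks first.

beryllium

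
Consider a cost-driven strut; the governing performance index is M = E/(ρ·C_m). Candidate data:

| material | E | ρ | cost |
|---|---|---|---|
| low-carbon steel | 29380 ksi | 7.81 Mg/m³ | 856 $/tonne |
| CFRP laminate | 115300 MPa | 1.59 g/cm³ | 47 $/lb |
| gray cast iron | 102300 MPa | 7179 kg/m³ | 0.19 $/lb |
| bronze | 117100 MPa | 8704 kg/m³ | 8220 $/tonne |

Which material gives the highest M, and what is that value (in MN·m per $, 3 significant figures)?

gray cast iron, M = 34.0 MN·m per $

Convert each candidate to consistent units, then evaluate M:
  low-carbon steel: E = 202.6 GPa, ρ = 7810 kg/m³, cost = 0.8560 $/kg
  CFRP laminate: E = 115.3 GPa, ρ = 1590 kg/m³, cost = 103.6 $/kg
  gray cast iron: E = 102.3 GPa, ρ = 7179 kg/m³, cost = 0.4189 $/kg
  bronze: E = 117.1 GPa, ρ = 8704 kg/m³, cost = 8.220 $/kg
  gray cast iron: M = 34.0 MN·m per $
  low-carbon steel: M = 30.3 MN·m per $
  bronze: M = 1.64 MN·m per $
  CFRP laminate: M = 0.700 MN·m per $
Gray cast iron has the largest M.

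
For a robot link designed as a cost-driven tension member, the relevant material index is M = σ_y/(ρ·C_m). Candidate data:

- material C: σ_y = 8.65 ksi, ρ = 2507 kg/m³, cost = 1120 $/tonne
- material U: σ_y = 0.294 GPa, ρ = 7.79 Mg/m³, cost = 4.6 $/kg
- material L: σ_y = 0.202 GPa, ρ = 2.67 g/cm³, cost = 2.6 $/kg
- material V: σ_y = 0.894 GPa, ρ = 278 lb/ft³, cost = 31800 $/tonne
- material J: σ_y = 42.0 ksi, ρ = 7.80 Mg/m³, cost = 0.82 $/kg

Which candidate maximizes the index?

material J

Normalizing units and computing the index:
  material C: σ_y = 59.64 MPa, ρ = 2507 kg/m³, cost = 1.120 $/kg
  material U: σ_y = 294.0 MPa, ρ = 7790 kg/m³, cost = 4.600 $/kg
  material L: σ_y = 202.0 MPa, ρ = 2670 kg/m³, cost = 2.600 $/kg
  material V: σ_y = 894.0 MPa, ρ = 4453 kg/m³, cost = 31.80 $/kg
  material J: σ_y = 289.6 MPa, ρ = 7800 kg/m³, cost = 0.8200 $/kg
  material J: M = 45.3 kN·m per $
  material L: M = 29.1 kN·m per $
  material C: M = 21.2 kN·m per $
  material U: M = 8.20 kN·m per $
  material V: M = 6.31 kN·m per $
Material J ranks first.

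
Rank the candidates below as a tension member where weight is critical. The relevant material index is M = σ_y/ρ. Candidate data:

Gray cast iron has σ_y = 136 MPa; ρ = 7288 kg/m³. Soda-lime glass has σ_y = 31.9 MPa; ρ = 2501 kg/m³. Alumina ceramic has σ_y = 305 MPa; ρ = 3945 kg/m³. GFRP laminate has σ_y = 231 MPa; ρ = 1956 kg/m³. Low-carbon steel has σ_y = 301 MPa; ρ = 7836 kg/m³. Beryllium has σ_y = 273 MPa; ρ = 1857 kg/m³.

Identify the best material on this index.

Per-candidate index values:
  beryllium: M = 147 kN·m/kg
  GFRP laminate: M = 118 kN·m/kg
  alumina ceramic: M = 77.3 kN·m/kg
  low-carbon steel: M = 38.4 kN·m/kg
  gray cast iron: M = 18.7 kN·m/kg
  soda-lime glass: M = 12.8 kN·m/kg
Highest index: beryllium.

beryllium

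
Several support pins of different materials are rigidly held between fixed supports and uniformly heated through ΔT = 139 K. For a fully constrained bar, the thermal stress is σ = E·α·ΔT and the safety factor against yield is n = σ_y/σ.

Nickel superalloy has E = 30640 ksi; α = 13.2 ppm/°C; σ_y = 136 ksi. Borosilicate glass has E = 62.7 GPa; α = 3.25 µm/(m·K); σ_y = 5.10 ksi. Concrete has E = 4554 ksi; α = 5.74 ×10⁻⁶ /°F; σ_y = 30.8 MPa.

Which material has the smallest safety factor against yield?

concrete

Per material, after unit conversion:
  nickel superalloy: E = 211.3, α = 13.2, σ_y = 937.7 → σ = 388 MPa, n = 2.42
  borosilicate glass: E = 62.70, α = 3.25, σ_y = 35.16 → σ = 28.3 MPa, n = 1.24
  concrete: E = 31.40, α = 10.3, σ_y = 30.80 → σ = 45.1 MPa, n = 0.683
Concrete has the lowest safety factor, n = 0.683.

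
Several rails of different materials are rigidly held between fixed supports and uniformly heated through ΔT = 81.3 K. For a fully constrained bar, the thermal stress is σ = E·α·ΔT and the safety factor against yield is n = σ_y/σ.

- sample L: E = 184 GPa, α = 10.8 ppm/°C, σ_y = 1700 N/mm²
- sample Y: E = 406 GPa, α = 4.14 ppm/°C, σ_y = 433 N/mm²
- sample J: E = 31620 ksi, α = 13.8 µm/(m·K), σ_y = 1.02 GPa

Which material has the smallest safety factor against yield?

sample Y

In consistent units (E in GPa, α in ×10⁻⁶/K, σ_y in MPa):
  sample L: E = 184.0, α = 10.8, σ_y = 1700 → σ = 162 MPa, n = 10.5
  sample Y: E = 406.0, α = 4.14, σ_y = 433.0 → σ = 137 MPa, n = 3.17
  sample J: E = 218.0, α = 13.8, σ_y = 1020 → σ = 245 MPa, n = 4.17
Smallest n: sample Y with n = 3.17.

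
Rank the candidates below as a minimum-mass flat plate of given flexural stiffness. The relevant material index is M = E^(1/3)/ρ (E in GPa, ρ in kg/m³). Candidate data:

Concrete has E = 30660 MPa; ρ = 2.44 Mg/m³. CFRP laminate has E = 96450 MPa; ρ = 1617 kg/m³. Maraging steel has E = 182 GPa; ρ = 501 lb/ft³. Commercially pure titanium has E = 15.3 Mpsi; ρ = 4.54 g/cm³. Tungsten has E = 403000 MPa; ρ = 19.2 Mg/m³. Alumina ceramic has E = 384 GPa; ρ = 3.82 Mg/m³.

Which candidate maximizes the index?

CFRP laminate

Convert each candidate to consistent units, then evaluate M:
  concrete: E = 30.66 GPa, ρ = 2440 kg/m³
  CFRP laminate: E = 96.45 GPa, ρ = 1617 kg/m³
  maraging steel: E = 182.0 GPa, ρ = 8025 kg/m³
  commercially pure titanium: E = 105.5 GPa, ρ = 4540 kg/m³
  tungsten: E = 403.0 GPa, ρ = 19200 kg/m³
  alumina ceramic: E = 384.0 GPa, ρ = 3820 kg/m³
  CFRP laminate: M = 2.84×10⁻³
  alumina ceramic: M = 1.90×10⁻³
  concrete: M = 1.28×10⁻³
  commercially pure titanium: M = 1.04×10⁻³
  maraging steel: M = 0.706×10⁻³
  tungsten: M = 0.385×10⁻³
CFRP laminate ranks first.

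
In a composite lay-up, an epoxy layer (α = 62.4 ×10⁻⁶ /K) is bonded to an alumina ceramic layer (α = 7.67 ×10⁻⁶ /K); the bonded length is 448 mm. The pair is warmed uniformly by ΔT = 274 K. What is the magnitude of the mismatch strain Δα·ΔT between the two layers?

Δα = |62.4 − 7.67|×10⁻⁶/K = 54.7×10⁻⁶/K.
Mismatch strain = Δα·ΔT = 54.7×10⁻⁶ × 274.0 = 0.0150.

0.0150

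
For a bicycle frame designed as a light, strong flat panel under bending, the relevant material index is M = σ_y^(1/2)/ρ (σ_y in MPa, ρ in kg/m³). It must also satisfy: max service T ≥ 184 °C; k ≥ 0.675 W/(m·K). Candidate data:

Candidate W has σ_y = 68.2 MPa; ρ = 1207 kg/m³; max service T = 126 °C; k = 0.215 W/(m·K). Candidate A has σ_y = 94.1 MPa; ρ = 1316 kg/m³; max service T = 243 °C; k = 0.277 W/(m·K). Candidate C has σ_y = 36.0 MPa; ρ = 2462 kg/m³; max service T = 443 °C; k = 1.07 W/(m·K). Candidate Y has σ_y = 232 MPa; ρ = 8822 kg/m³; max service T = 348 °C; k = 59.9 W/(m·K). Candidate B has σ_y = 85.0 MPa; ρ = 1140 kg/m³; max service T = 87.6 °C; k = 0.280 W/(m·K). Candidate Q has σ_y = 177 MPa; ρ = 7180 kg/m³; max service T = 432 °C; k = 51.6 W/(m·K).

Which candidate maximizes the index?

Screen on constraints: max service T ≥ 184 °C; k ≥ 0.675 W/(m·K). Survivors: candidate C, candidate Y, candidate Q.
Evaluate M for each candidate:
  candidate C: M = 2.44×10⁻³
  candidate Q: M = 1.85×10⁻³
  candidate Y: M = 1.73×10⁻³
Highest index: candidate C.

candidate C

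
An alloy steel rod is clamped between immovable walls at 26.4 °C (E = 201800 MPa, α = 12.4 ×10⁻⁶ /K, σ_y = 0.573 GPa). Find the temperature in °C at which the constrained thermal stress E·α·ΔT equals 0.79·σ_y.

E = 201800 MPa = 201.8 GPa.
σ_y = 0.573 GPa = 573.0 MPa.
E·α·ΔT = 452.7 MPa ⇒ ΔT = 452.7 / (201.8×10³ × 12.4×10⁻⁶) = 180.9 K.
T = 26.4 + 180.9 = 207.3 °C.

207 °C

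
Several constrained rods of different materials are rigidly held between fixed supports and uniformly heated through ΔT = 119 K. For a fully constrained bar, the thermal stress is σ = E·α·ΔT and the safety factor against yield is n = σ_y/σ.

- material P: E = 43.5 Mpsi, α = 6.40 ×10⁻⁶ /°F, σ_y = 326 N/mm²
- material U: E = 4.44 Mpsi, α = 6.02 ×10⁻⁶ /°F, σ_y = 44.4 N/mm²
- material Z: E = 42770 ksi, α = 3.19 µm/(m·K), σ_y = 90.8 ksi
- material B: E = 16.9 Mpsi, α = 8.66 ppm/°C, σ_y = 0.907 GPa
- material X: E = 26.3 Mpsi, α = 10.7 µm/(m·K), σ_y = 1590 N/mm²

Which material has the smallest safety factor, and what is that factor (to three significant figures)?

material P, n = 0.793

With everything in SI (GPa, ×10⁻⁶/K, MPa):
  material P: E = 299.9, α = 11.5, σ_y = 326.0 → σ = 411 MPa, n = 0.793
  material U: E = 30.61, α = 10.8, σ_y = 44.40 → σ = 39.5 MPa, n = 1.12
  material Z: E = 294.9, α = 3.19, σ_y = 626.0 → σ = 112 MPa, n = 5.59
  material B: E = 116.5, α = 8.66, σ_y = 907.0 → σ = 120 MPa, n = 7.55
  material X: E = 181.3, α = 10.7, σ_y = 1590 → σ = 231 MPa, n = 6.89
Smallest n: material P with n = 0.793.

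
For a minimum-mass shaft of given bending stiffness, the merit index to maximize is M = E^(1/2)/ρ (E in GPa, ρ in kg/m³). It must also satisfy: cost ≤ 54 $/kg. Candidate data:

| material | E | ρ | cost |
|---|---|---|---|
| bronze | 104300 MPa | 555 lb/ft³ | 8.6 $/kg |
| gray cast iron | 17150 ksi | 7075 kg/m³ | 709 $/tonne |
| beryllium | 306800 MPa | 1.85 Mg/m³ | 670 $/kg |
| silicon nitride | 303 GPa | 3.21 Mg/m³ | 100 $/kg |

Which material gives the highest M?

Screen on constraints: cost ≤ 54 $/kg. Survivors: bronze, gray cast iron.
Convert each candidate to consistent units, then evaluate M:
  bronze: E = 104.3 GPa, ρ = 8890 kg/m³
  gray cast iron: E = 118.2 GPa, ρ = 7075 kg/m³
  gray cast iron: M = 1.54×10⁻³
  bronze: M = 1.15×10⁻³
Gray cast iron has the largest M.

gray cast iron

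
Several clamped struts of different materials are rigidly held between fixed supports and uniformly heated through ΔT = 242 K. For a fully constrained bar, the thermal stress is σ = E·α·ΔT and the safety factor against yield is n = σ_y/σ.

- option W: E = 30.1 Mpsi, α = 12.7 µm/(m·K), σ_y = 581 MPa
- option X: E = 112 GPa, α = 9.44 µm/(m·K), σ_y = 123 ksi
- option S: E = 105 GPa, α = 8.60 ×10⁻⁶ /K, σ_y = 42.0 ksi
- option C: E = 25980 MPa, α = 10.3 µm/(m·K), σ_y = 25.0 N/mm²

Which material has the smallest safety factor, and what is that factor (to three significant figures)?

In consistent units (E in GPa, α in ×10⁻⁶/K, σ_y in MPa):
  option W: E = 207.5, α = 12.7, σ_y = 581.0 → σ = 638 MPa, n = 0.911
  option X: E = 112.0, α = 9.44, σ_y = 848.1 → σ = 256 MPa, n = 3.31
  option S: E = 105.0, α = 8.60, σ_y = 289.6 → σ = 219 MPa, n = 1.33
  option C: E = 25.98, α = 10.3, σ_y = 25.00 → σ = 64.8 MPa, n = 0.386
The minimum is option C at n = 0.386.

option C, n = 0.386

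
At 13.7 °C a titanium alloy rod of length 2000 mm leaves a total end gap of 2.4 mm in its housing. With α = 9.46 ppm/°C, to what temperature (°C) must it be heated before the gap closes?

α·L₀·ΔT = 2.4 mm ⇒ ΔT = 2.4 / (9.46×10⁻⁶ × 2000.0) = 126.8 K.
T = 13.7 + 126.8 = 140.5 °C.

141 °C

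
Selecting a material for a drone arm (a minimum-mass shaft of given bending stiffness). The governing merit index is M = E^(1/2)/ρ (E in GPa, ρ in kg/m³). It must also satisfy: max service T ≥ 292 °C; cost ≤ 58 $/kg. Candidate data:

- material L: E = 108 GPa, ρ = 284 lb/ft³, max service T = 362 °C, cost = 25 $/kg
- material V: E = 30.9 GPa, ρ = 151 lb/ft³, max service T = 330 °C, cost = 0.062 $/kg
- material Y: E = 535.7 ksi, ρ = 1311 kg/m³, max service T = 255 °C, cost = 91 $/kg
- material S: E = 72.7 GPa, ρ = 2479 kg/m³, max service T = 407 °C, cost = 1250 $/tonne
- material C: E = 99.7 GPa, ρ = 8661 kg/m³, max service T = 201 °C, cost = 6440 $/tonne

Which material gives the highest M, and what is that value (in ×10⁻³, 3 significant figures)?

Screen on constraints: max service T ≥ 292 °C; cost ≤ 58 $/kg. Survivors: material L, material V, material S.
After converting to SI:
  material L: E = 108.0 GPa, ρ = 4549 kg/m³
  material V: E = 30.90 GPa, ρ = 2419 kg/m³
  material S: E = 72.70 GPa, ρ = 2479 kg/m³
  material S: M = 3.44×10⁻³
  material V: M = 2.30×10⁻³
  material L: M = 2.28×10⁻³
Highest index: material S.

material S, M = 3.44×10⁻³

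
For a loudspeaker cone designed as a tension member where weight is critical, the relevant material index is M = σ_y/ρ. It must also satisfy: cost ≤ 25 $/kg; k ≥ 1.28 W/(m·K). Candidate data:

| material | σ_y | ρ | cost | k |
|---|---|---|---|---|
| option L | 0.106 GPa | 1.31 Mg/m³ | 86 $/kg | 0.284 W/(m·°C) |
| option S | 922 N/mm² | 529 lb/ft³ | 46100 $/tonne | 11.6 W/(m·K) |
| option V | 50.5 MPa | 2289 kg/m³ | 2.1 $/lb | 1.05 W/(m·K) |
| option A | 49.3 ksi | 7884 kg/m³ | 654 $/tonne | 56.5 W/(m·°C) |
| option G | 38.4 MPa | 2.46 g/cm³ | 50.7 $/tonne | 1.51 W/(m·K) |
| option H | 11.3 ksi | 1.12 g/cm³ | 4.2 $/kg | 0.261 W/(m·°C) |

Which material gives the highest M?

option A

Screen on constraints: cost ≤ 25 $/kg; k ≥ 1.28 W/(m·K). Survivors: option A, option G.
After converting to SI:
  option A: σ_y = 339.9 MPa, ρ = 7884 kg/m³
  option G: σ_y = 38.40 MPa, ρ = 2460 kg/m³
  option A: M = 43.1 kN·m/kg
  option G: M = 15.6 kN·m/kg
Option A ranks first.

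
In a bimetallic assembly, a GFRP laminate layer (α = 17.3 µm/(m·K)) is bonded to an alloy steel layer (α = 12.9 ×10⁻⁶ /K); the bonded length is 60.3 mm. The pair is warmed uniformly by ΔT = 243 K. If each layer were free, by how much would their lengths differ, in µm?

64.5 µm

Δα = |17.3 − 12.9|×10⁻⁶/K = 4.40×10⁻⁶/K.
ΔL_mismatch = Δα·L·ΔT = 4.40×10⁻⁶ × 60.3 mm × 243.0 K = 64.5 µm.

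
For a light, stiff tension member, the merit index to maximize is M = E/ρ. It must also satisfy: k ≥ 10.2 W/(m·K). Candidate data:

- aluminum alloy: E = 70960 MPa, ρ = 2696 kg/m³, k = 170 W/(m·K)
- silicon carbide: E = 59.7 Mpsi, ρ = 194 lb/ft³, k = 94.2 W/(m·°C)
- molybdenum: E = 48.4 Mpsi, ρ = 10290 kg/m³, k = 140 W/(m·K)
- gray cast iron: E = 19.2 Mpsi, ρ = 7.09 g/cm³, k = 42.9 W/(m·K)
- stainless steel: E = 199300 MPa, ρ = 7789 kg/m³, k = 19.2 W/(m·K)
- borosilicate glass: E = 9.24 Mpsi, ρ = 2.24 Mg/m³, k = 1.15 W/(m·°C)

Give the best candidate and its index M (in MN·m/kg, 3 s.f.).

silicon carbide, M = 132 MN·m/kg

Screen on constraints: k ≥ 10.2 W/(m·K). Survivors: aluminum alloy, silicon carbide, molybdenum, gray cast iron, stainless steel.
Putting every candidate on a common basis:
  aluminum alloy: E = 70.96 GPa, ρ = 2696 kg/m³
  silicon carbide: E = 411.6 GPa, ρ = 3108 kg/m³
  molybdenum: E = 333.7 GPa, ρ = 10290 kg/m³
  gray cast iron: E = 132.4 GPa, ρ = 7090 kg/m³
  stainless steel: E = 199.3 GPa, ρ = 7789 kg/m³
  silicon carbide: M = 132 MN·m/kg
  molybdenum: M = 32.4 MN·m/kg
  aluminum alloy: M = 26.3 MN·m/kg
  stainless steel: M = 25.6 MN·m/kg
  gray cast iron: M = 18.7 MN·m/kg
Silicon carbide has the largest M.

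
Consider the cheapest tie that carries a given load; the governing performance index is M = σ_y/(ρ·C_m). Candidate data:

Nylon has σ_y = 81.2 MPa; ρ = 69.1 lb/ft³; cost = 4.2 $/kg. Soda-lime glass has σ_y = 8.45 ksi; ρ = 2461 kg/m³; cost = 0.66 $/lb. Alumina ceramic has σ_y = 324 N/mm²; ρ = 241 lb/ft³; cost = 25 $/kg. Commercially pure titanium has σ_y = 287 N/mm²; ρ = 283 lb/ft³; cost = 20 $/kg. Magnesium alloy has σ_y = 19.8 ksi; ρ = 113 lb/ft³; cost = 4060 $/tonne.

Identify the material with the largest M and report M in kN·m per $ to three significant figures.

Putting every candidate on a common basis:
  nylon: σ_y = 81.20 MPa, ρ = 1107 kg/m³, cost = 4.200 $/kg
  soda-lime glass: σ_y = 58.26 MPa, ρ = 2461 kg/m³, cost = 1.455 $/kg
  alumina ceramic: σ_y = 324.0 MPa, ρ = 3860 kg/m³, cost = 25.00 $/kg
  commercially pure titanium: σ_y = 287.0 MPa, ρ = 4533 kg/m³, cost = 20.00 $/kg
  magnesium alloy: σ_y = 136.5 MPa, ρ = 1810 kg/m³, cost = 4.060 $/kg
  magnesium alloy: M = 18.6 kN·m per $
  nylon: M = 17.5 kN·m per $
  soda-lime glass: M = 16.3 kN·m per $
  alumina ceramic: M = 3.36 kN·m per $
  commercially pure titanium: M = 3.17 kN·m per $
The maximum is for magnesium alloy.

magnesium alloy, M = 18.6 kN·m per $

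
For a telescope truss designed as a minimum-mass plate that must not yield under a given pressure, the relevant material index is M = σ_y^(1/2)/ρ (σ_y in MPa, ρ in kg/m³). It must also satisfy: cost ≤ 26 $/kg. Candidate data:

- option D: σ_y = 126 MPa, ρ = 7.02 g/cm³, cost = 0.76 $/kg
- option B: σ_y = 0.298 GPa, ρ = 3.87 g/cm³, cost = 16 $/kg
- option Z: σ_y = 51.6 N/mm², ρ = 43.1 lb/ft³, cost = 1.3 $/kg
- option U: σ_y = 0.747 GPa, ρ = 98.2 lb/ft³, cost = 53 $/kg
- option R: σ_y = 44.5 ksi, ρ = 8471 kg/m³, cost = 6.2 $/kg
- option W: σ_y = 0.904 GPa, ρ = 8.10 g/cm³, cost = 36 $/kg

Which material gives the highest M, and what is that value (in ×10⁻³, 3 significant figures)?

Screen on constraints: cost ≤ 26 $/kg. Survivors: option D, option B, option Z, option R.
In SI units:
  option D: σ_y = 126.0 MPa, ρ = 7020 kg/m³
  option B: σ_y = 298.0 MPa, ρ = 3870 kg/m³
  option Z: σ_y = 51.60 MPa, ρ = 690.4 kg/m³
  option R: σ_y = 306.8 MPa, ρ = 8471 kg/m³
  option Z: M = 10.4×10⁻³
  option B: M = 4.46×10⁻³
  option R: M = 2.07×10⁻³
  option D: M = 1.60×10⁻³
Highest index: option Z.

option Z, M = 10.4×10⁻³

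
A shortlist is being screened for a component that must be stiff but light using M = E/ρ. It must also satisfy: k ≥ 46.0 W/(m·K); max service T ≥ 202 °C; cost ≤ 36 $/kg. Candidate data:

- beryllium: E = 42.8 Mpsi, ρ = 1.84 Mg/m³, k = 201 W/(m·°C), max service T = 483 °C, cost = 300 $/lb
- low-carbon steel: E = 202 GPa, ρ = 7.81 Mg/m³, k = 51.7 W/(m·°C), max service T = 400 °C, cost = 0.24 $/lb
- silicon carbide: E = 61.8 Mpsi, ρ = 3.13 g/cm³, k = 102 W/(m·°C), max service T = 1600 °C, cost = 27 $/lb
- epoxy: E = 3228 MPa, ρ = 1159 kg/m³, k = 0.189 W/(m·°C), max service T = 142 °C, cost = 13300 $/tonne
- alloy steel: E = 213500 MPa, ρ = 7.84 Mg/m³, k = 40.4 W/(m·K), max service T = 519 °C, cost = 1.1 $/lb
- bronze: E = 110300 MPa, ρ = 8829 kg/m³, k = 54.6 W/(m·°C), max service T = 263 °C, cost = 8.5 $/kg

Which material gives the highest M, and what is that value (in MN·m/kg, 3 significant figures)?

Screen on constraints: k ≥ 46.0 W/(m·K); max service T ≥ 202 °C; cost ≤ 36 $/kg. Survivors: low-carbon steel, bronze.
Putting every candidate on a common basis:
  low-carbon steel: E = 202.0 GPa, ρ = 7810 kg/m³
  bronze: E = 110.3 GPa, ρ = 8829 kg/m³
  low-carbon steel: M = 25.9 MN·m/kg
  bronze: M = 12.5 MN·m/kg
Highest index: low-carbon steel.

low-carbon steel, M = 25.9 MN·m/kg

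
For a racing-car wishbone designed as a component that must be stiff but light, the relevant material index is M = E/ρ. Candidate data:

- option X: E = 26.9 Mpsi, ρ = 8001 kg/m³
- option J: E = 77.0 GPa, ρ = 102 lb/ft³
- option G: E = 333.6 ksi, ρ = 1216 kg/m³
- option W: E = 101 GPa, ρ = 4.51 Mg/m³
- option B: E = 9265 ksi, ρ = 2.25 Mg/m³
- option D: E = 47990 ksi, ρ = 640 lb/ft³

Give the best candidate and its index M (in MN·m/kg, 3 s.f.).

option J, M = 47.1 MN·m/kg

In SI units:
  option X: E = 185.5 GPa, ρ = 8001 kg/m³
  option J: E = 77.00 GPa, ρ = 1634 kg/m³
  option G: E = 2.300 GPa, ρ = 1216 kg/m³
  option W: E = 101.0 GPa, ρ = 4510 kg/m³
  option B: E = 63.88 GPa, ρ = 2250 kg/m³
  option D: E = 330.9 GPa, ρ = 10250 kg/m³
  option J: M = 47.1 MN·m/kg
  option D: M = 32.3 MN·m/kg
  option B: M = 28.4 MN·m/kg
  option X: M = 23.2 MN·m/kg
  option W: M = 22.4 MN·m/kg
  option G: M = 1.89 MN·m/kg
The maximum is for option J.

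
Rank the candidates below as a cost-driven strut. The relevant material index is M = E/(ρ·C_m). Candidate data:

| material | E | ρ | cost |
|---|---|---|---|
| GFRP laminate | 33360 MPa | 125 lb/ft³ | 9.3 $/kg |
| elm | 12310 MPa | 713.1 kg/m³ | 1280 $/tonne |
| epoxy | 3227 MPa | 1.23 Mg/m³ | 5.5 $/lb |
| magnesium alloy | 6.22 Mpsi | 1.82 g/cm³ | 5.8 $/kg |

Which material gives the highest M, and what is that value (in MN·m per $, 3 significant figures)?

In SI units:
  GFRP laminate: E = 33.36 GPa, ρ = 2002 kg/m³, cost = 9.300 $/kg
  elm: E = 12.31 GPa, ρ = 713.1 kg/m³, cost = 1.280 $/kg
  epoxy: E = 3.227 GPa, ρ = 1230 kg/m³, cost = 12.13 $/kg
  magnesium alloy: E = 42.89 GPa, ρ = 1820 kg/m³, cost = 5.800 $/kg
  elm: M = 13.5 MN·m per $
  magnesium alloy: M = 4.06 MN·m per $
  GFRP laminate: M = 1.79 MN·m per $
  epoxy: M = 0.216 MN·m per $
Highest index: elm.

elm, M = 13.5 MN·m per $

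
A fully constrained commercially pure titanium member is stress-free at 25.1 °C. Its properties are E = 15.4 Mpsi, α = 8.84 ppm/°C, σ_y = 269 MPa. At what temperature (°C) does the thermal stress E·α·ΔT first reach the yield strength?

E = 15.4 Mpsi = 106.2 GPa.
E·α·ΔT = 269.0 MPa ⇒ ΔT = 269.0 / (106.2×10³ × 8.84×10⁻⁶) = 286.6 K.
T = 25.1 + 286.6 = 311.7 °C.

312 °C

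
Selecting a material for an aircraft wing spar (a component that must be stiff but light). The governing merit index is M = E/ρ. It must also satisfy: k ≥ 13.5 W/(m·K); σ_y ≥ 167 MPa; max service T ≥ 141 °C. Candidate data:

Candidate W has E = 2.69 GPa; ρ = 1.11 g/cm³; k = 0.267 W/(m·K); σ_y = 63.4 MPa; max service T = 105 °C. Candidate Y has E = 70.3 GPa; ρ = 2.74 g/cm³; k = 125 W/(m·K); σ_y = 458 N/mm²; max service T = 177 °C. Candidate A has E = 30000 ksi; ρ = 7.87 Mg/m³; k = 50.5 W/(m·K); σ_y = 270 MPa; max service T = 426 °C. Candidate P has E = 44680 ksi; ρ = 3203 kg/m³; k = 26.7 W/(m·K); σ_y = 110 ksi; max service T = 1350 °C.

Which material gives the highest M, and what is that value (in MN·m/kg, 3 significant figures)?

Screen on constraints: k ≥ 13.5 W/(m·K); σ_y ≥ 167 MPa; max service T ≥ 141 °C. Survivors: candidate Y, candidate A, candidate P.
Convert each candidate to consistent units, then evaluate M:
  candidate Y: E = 70.30 GPa, ρ = 2740 kg/m³
  candidate A: E = 206.8 GPa, ρ = 7870 kg/m³
  candidate P: E = 308.1 GPa, ρ = 3203 kg/m³
  candidate P: M = 96.2 MN·m/kg
  candidate A: M = 26.3 MN·m/kg
  candidate Y: M = 25.7 MN·m/kg
Candidate P ranks first.

candidate P, M = 96.2 MN·m/kg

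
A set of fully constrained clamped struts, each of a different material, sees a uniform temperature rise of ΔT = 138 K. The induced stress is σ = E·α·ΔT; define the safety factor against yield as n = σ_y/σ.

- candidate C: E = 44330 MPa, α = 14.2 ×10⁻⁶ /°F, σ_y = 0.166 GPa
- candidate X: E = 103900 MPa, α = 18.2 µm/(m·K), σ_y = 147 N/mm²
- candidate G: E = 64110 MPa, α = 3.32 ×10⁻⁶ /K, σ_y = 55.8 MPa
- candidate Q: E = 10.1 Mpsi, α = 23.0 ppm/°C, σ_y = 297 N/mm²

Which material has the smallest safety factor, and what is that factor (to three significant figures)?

In consistent units (E in GPa, α in ×10⁻⁶/K, σ_y in MPa):
  candidate C: E = 44.33, α = 25.6, σ_y = 166.0 → σ = 156 MPa, n = 1.06
  candidate X: E = 103.9, α = 18.2, σ_y = 147.0 → σ = 261 MPa, n = 0.563
  candidate G: E = 64.11, α = 3.32, σ_y = 55.80 → σ = 29.4 MPa, n = 1.90
  candidate Q: E = 69.64, α = 23.0, σ_y = 297.0 → σ = 221 MPa, n = 1.34
Candidate X has the lowest safety factor, n = 0.563.

candidate X, n = 0.563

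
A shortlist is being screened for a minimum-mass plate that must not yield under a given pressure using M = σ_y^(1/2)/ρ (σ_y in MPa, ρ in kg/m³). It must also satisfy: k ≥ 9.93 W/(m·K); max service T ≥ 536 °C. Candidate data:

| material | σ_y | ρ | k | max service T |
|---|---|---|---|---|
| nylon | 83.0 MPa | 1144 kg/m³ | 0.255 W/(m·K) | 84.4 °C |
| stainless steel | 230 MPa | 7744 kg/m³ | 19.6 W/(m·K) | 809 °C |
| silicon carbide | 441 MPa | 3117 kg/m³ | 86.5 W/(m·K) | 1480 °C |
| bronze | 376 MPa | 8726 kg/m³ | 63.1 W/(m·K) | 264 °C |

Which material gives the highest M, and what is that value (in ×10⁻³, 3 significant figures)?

silicon carbide, M = 6.74×10⁻³

Screen on constraints: k ≥ 9.93 W/(m·K); max service T ≥ 536 °C. Survivors: stainless steel, silicon carbide.
Per-candidate index values:
  silicon carbide: M = 6.74×10⁻³
  stainless steel: M = 1.96×10⁻³
The maximum is for silicon carbide.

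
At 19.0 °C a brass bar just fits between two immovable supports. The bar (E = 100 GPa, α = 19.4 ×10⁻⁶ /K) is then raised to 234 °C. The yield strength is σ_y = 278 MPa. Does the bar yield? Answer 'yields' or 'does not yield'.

yields

ΔT = 215.0 K. Constrained thermal stress σ = E·α·ΔT = 100.0×10³ MPa × 19.4×10⁻⁶ × 215.0 = 417 MPa (compressive).
Compare to σ_y = 278 MPa: σ ≥ σ_y, so it yields.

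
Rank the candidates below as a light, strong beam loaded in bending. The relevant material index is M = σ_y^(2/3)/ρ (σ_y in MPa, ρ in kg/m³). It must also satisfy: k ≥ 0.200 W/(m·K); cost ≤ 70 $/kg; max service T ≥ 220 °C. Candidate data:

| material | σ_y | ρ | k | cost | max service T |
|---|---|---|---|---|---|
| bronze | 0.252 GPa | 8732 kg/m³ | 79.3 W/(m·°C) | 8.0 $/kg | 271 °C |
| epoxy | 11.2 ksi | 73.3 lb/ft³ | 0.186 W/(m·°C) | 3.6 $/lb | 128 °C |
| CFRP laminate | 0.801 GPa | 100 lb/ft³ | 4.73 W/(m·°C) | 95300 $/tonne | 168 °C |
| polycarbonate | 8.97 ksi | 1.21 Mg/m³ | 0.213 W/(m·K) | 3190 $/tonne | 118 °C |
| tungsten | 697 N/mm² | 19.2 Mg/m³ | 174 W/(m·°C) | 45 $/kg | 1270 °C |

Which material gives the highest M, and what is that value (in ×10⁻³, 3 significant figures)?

Screen on constraints: k ≥ 0.200 W/(m·K); cost ≤ 70 $/kg; max service T ≥ 220 °C. Survivors: bronze, tungsten.
After converting to SI:
  bronze: σ_y = 252.0 MPa, ρ = 8732 kg/m³
  tungsten: σ_y = 697.0 MPa, ρ = 19200 kg/m³
  bronze: M = 4.57×10⁻³
  tungsten: M = 4.09×10⁻³
Highest index: bronze.

bronze, M = 4.57×10⁻³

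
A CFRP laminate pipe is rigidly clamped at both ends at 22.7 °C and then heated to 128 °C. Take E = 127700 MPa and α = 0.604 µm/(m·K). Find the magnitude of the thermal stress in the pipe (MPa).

8.12 MPa

E = 127700 MPa = 127.7 GPa.
ΔT = 105.3 K. Constrained thermal stress σ = E·α·ΔT = 127.7×10³ MPa × 0.604×10⁻⁶ × 105.3 = 8.12 MPa (compressive).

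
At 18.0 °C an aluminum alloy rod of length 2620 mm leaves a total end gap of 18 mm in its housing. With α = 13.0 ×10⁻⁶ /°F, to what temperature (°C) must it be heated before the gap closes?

α = 13.0×10⁻⁶/°F × 9/5 = 23.4×10⁻⁶/K.
α·L₀·ΔT = 18.0 mm ⇒ ΔT = 18.0 / (23.4×10⁻⁶ × 2620.0) = 293.6 K.
T = 18.0 + 293.6 = 311.6 °C.

312 °C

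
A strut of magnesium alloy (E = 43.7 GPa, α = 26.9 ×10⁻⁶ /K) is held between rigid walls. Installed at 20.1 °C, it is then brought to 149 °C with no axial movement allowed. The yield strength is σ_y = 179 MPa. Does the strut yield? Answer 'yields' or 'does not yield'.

ΔT = 128.9 K. Constrained thermal stress σ = E·α·ΔT = 43.70×10³ MPa × 26.9×10⁻⁶ × 128.9 = 152 MPa (compressive).
Compare to σ_y = 179 MPa: σ < σ_y, so it does not yield.

does not yield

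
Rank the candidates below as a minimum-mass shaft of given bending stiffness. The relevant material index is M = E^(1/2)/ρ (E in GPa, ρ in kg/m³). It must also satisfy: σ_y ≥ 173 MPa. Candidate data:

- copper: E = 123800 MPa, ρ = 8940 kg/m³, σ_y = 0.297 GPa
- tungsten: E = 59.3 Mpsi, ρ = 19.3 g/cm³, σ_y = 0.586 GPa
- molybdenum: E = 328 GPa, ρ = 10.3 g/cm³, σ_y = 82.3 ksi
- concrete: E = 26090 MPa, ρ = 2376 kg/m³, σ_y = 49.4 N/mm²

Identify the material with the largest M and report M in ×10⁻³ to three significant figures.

Screen on constraints: σ_y ≥ 173 MPa. Survivors: copper, tungsten, molybdenum.
Putting every candidate on a common basis:
  copper: E = 123.8 GPa, ρ = 8940 kg/m³
  tungsten: E = 408.9 GPa, ρ = 19300 kg/m³
  molybdenum: E = 328.0 GPa, ρ = 10300 kg/m³
  molybdenum: M = 1.76×10⁻³
  copper: M = 1.24×10⁻³
  tungsten: M = 1.05×10⁻³
The maximum is for molybdenum.

molybdenum, M = 1.76×10⁻³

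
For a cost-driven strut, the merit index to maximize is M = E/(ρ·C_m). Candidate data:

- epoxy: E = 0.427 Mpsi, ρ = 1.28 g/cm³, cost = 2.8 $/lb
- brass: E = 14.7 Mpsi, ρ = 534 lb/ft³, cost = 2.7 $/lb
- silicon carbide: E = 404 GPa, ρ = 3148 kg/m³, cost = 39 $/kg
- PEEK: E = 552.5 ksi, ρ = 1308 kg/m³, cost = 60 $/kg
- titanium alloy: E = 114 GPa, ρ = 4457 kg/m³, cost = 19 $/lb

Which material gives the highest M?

silicon carbide

After converting to SI:
  epoxy: E = 2.944 GPa, ρ = 1280 kg/m³, cost = 6.173 $/kg
  brass: E = 101.4 GPa, ρ = 8554 kg/m³, cost = 5.952 $/kg
  silicon carbide: E = 404.0 GPa, ρ = 3148 kg/m³, cost = 39.00 $/kg
  PEEK: E = 3.809 GPa, ρ = 1308 kg/m³, cost = 60.00 $/kg
  titanium alloy: E = 114.0 GPa, ρ = 4457 kg/m³, cost = 41.89 $/kg
  silicon carbide: M = 3.29 MN·m per $
  brass: M = 1.99 MN·m per $
  titanium alloy: M = 0.611 MN·m per $
  epoxy: M = 0.373 MN·m per $
  PEEK: M = 0.0485 MN·m per $
Silicon carbide has the largest M.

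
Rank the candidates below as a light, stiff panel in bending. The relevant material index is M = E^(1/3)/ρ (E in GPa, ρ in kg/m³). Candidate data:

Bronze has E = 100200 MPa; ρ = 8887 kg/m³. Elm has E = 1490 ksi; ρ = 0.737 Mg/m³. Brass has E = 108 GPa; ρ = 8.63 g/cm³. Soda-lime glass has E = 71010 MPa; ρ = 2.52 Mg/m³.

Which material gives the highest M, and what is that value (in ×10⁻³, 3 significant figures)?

elm, M = 2.95×10⁻³

After converting to SI:
  bronze: E = 100.2 GPa, ρ = 8887 kg/m³
  elm: E = 10.27 GPa, ρ = 737.0 kg/m³
  brass: E = 108.0 GPa, ρ = 8630 kg/m³
  soda-lime glass: E = 71.01 GPa, ρ = 2520 kg/m³
  elm: M = 2.95×10⁻³
  soda-lime glass: M = 1.64×10⁻³
  brass: M = 0.552×10⁻³
  bronze: M = 0.523×10⁻³
Highest index: elm.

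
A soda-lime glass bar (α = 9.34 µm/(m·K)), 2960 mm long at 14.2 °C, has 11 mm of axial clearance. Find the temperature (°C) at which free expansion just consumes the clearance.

412 °C

α·L₀·ΔT = 11.0 mm ⇒ ΔT = 11.0 / (9.34×10⁻⁶ × 2960.0) = 397.9 K.
T = 14.2 + 397.9 = 412.1 °C.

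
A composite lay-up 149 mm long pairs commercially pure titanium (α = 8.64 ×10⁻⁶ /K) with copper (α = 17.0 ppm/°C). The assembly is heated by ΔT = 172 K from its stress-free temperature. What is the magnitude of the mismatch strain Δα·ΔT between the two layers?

1.44×10⁻³

Δα = |8.64 − 17.0|×10⁻⁶/K = 8.36×10⁻⁶/K.
Mismatch strain = Δα·ΔT = 8.36×10⁻⁶ × 172.0 = 1.44×10⁻³.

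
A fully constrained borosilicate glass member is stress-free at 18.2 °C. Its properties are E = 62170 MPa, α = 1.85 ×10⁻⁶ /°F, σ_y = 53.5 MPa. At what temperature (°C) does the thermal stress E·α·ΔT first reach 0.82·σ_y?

E = 62170 MPa = 62.17 GPa.
α = 1.85×10⁻⁶/°F × 9/5 = 3.33×10⁻⁶/K.
E·α·ΔT = 43.87 MPa ⇒ ΔT = 43.87 / (62.17×10³ × 3.33×10⁻⁶) = 211.9 K.
T = 18.2 + 211.9 = 230.1 °C.

230 °C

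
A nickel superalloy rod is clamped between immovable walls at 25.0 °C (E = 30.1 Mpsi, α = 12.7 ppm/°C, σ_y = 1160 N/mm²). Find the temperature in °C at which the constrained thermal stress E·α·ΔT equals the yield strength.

465 °C

E = 30.1 Mpsi = 207.5 GPa.
σ_y = 1160 N/mm² = 1160 MPa.
E·α·ΔT = 1160 MPa ⇒ ΔT = 1160 / (207.5×10³ × 12.7×10⁻⁶) = 440.1 K.
T = 25.0 + 440.1 = 465.1 °C.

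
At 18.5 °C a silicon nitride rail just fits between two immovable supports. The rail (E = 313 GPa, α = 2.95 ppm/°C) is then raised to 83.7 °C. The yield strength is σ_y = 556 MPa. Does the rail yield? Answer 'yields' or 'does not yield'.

does not yield

ΔT = 65.20 K. Constrained thermal stress σ = E·α·ΔT = 313.0×10³ MPa × 2.95×10⁻⁶ × 65.20 = 60.2 MPa (compressive).
Compare to σ_y = 556 MPa: σ < σ_y, so it does not yield.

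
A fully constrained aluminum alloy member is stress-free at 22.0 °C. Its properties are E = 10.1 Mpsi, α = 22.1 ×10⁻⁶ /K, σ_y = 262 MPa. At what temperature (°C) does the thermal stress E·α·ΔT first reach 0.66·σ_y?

E = 10.1 Mpsi = 69.64 GPa.
E·α·ΔT = 172.9 MPa ⇒ ΔT = 172.9 / (69.64×10³ × 22.1×10⁻⁶) = 112.4 K.
T = 22.0 + 112.4 = 134.4 °C.

134 °C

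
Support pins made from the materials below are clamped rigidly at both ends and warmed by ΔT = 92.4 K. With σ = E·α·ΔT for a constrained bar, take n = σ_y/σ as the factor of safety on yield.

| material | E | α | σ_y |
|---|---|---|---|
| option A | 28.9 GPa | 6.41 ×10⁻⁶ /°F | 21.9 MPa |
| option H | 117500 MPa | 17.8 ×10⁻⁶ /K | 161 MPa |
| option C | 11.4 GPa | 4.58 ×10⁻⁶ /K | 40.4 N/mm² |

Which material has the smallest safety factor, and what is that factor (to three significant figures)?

Per material, after unit conversion:
  option A: E = 28.90, α = 11.5, σ_y = 21.90 → σ = 30.8 MPa, n = 0.711
  option H: E = 117.5, α = 17.8, σ_y = 161.0 → σ = 193 MPa, n = 0.833
  option C: E = 11.40, α = 4.58, σ_y = 40.40 → σ = 4.82 MPa, n = 8.37
Option A has the lowest safety factor, n = 0.711.

option A, n = 0.711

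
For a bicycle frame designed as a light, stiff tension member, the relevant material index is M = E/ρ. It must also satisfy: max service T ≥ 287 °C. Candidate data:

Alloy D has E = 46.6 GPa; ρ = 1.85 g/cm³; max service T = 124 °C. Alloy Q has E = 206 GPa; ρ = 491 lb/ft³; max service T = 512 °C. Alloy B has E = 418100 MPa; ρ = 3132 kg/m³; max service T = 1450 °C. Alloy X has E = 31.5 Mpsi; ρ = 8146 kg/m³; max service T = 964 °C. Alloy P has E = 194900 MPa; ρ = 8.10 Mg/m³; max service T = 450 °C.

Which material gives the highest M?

Screen on constraints: max service T ≥ 287 °C. Survivors: alloy Q, alloy B, alloy X, alloy P.
Convert each candidate to consistent units, then evaluate M:
  alloy Q: E = 206.0 GPa, ρ = 7865 kg/m³
  alloy B: E = 418.1 GPa, ρ = 3132 kg/m³
  alloy X: E = 217.2 GPa, ρ = 8146 kg/m³
  alloy P: E = 194.9 GPa, ρ = 8100 kg/m³
  alloy B: M = 133 MN·m/kg
  alloy X: M = 26.7 MN·m/kg
  alloy Q: M = 26.2 MN·m/kg
  alloy P: M = 24.1 MN·m/kg
Alloy B has the largest M.

alloy B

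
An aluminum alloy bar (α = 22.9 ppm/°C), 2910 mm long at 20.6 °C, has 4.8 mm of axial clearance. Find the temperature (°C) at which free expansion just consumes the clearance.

92.6 °C

α·L₀·ΔT = 4.8 mm ⇒ ΔT = 4.8 / (22.9×10⁻⁶ × 2910.0) = 72.03 K.
T = 20.6 + 72.03 = 92.63 °C.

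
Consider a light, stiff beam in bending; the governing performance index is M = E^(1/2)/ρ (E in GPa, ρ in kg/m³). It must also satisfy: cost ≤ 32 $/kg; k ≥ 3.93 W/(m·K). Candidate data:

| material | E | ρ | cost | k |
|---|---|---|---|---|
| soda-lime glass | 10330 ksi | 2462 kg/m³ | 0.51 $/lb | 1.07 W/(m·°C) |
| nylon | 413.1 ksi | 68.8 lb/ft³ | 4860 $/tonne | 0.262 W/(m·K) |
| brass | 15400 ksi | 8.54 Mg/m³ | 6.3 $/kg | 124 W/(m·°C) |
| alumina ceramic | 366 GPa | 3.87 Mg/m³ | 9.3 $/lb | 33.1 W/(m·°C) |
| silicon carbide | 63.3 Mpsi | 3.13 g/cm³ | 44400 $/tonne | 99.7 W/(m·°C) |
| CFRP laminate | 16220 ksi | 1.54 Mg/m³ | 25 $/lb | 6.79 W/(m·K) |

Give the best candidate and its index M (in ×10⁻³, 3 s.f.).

Screen on constraints: cost ≤ 32 $/kg; k ≥ 3.93 W/(m·K). Survivors: brass, alumina ceramic.
In SI units:
  brass: E = 106.2 GPa, ρ = 8540 kg/m³
  alumina ceramic: E = 366.0 GPa, ρ = 3870 kg/m³
  alumina ceramic: M = 4.94×10⁻³
  brass: M = 1.21×10⁻³
Alumina ceramic ranks first.

alumina ceramic, M = 4.94×10⁻³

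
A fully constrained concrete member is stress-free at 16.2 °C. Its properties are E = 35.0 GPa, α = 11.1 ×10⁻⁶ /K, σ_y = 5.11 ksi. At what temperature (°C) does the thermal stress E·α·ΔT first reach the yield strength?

107 °C

σ_y = 5.11 ksi = 35.23 MPa.
E·α·ΔT = 35.23 MPa ⇒ ΔT = 35.23 / (35.00×10³ × 11.1×10⁻⁶) = 90.69 K.
T = 16.2 + 90.69 = 106.9 °C.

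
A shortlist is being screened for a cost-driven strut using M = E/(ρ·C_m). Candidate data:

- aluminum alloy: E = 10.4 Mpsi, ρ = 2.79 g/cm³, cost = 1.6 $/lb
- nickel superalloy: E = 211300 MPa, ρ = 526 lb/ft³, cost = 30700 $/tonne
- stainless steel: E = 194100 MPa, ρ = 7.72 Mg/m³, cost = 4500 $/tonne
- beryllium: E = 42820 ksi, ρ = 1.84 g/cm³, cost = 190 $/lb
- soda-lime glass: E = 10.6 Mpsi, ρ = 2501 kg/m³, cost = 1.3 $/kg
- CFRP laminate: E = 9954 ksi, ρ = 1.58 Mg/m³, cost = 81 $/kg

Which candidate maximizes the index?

Putting every candidate on a common basis:
  aluminum alloy: E = 71.71 GPa, ρ = 2790 kg/m³, cost = 3.527 $/kg
  nickel superalloy: E = 211.3 GPa, ρ = 8426 kg/m³, cost = 30.70 $/kg
  stainless steel: E = 194.1 GPa, ρ = 7720 kg/m³, cost = 4.500 $/kg
  beryllium: E = 295.2 GPa, ρ = 1840 kg/m³, cost = 418.9 $/kg
  soda-lime glass: E = 73.08 GPa, ρ = 2501 kg/m³, cost = 1.300 $/kg
  CFRP laminate: E = 68.63 GPa, ρ = 1580 kg/m³, cost = 81.00 $/kg
  soda-lime glass: M = 22.5 MN·m per $
  aluminum alloy: M = 7.29 MN·m per $
  stainless steel: M = 5.59 MN·m per $
  nickel superalloy: M = 0.817 MN·m per $
  CFRP laminate: M = 0.536 MN·m per $
  beryllium: M = 0.383 MN·m per $
Soda-lime glass has the largest M.

soda-lime glass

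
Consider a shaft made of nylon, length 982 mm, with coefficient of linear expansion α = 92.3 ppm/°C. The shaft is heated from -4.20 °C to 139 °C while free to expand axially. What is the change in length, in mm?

ΔT = 139 − (-4.20) = 143.2 K.
ΔL = α·L₀·ΔT = 92.3×10⁻⁶ × 982 mm × 143.2 K = 13.0 mm.

13.0 mm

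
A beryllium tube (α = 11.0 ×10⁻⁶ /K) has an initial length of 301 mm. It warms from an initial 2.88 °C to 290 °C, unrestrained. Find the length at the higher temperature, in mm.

ΔT = 290 − 2.88 = 287.1 K.
ΔL = α·L₀·ΔT = 11.0×10⁻⁶ × 301 mm × 287.1 K = 0.951 mm.
L = L₀ + ΔL = 301 + 0.951 = 301.95 mm.

301.95 mm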